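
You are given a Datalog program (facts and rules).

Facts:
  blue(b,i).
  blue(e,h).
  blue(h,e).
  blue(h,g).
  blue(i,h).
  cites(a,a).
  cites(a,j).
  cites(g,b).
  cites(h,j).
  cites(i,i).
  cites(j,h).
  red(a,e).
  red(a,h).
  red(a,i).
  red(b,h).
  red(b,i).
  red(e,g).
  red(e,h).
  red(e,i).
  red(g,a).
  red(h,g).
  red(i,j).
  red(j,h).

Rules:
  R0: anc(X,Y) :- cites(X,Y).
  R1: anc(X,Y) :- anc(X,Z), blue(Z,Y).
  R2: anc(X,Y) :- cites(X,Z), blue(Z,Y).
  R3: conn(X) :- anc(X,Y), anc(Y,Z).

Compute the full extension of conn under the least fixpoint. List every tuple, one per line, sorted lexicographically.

conn(a)
conn(g)
conn(h)
conn(i)
conn(j)

round 1: derive anc(a,a) via R0 from cites(a,a)
round 1: derive anc(a,j) via R0 from cites(a,j)
round 1: derive anc(g,b) via R0 from cites(g,b)
round 1: derive anc(h,j) via R0 from cites(h,j)
round 1: derive anc(i,i) via R0 from cites(i,i)
round 1: derive anc(j,h) via R0 from cites(j,h)
round 1: derive anc(g,i) via R2 from cites(g,b), blue(b,i)
round 1: derive anc(i,h) via R2 from cites(i,i), blue(i,h)
round 1: derive anc(j,e) via R2 from cites(j,h), blue(h,e)
round 1: derive anc(j,g) via R2 from cites(j,h), blue(h,g)
round 2: derive anc(g,h) via R1 from anc(g,i), blue(i,h)
round 2: derive anc(i,e) via R1 from anc(i,h), blue(h,e)
round 2: derive anc(i,g) via R1 from anc(i,h), blue(h,g)
round 2: derive conn(a) via R3 from anc(a,a), anc(a,a)
round 2: derive conn(g) via R3 from anc(g,i), anc(i,h)
round 2: derive conn(h) via R3 from anc(h,j), anc(j,e)
round 2: derive conn(i) via R3 from anc(i,h), anc(h,j)
round 2: derive conn(j) via R3 from anc(j,g), anc(g,b)
round 3: derive anc(g,e) via R1 from anc(g,h), blue(h,e)
round 3: derive anc(g,g) via R1 from anc(g,h), blue(h,g)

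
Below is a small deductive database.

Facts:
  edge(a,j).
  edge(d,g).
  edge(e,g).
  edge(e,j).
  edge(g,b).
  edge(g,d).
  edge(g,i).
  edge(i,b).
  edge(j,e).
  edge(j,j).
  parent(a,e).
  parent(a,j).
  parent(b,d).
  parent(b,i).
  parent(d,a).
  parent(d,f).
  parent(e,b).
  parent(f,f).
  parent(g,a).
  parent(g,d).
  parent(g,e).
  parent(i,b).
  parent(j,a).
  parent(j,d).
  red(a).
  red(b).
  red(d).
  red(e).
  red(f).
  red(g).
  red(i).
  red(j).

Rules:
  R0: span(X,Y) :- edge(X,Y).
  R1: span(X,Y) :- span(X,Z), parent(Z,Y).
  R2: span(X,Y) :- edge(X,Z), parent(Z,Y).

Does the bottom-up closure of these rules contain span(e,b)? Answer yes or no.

yes

round 1: derive span(a,j) via R0 from edge(a,j)
round 1: derive span(d,g) via R0 from edge(d,g)
round 1: derive span(e,g) via R0 from edge(e,g)
round 1: derive span(e,j) via R0 from edge(e,j)
round 1: derive span(g,b) via R0 from edge(g,b)
round 1: derive span(g,d) via R0 from edge(g,d)
round 1: derive span(g,i) via R0 from edge(g,i)
round 1: derive span(i,b) via R0 from edge(i,b)
round 1: derive span(j,e) via R0 from edge(j,e)
round 1: derive span(j,j) via R0 from edge(j,j)
round 1: derive span(a,a) via R2 from edge(a,j), parent(j,a)
round 1: derive span(a,d) via R2 from edge(a,j), parent(j,d)
round 1: derive span(d,a) via R2 from edge(d,g), parent(g,a)
round 1: derive span(d,d) via R2 from edge(d,g), parent(g,d)
round 1: derive span(d,e) via R2 from edge(d,g), parent(g,e)
round 1: derive span(e,a) via R2 from edge(e,g), parent(g,a)
round 1: derive span(e,d) via R2 from edge(e,g), parent(g,d)
round 1: derive span(e,e) via R2 from edge(e,g), parent(g,e)
round 1: derive span(g,a) via R2 from edge(g,d), parent(d,a)
round 1: derive span(g,f) via R2 from edge(g,d), parent(d,f)
round 1: derive span(i,d) via R2 from edge(i,b), parent(b,d)
round 1: derive span(i,i) via R2 from edge(i,b), parent(b,i)
round 1: derive span(j,a) via R2 from edge(j,j), parent(j,a)
round 1: derive span(j,b) via R2 from edge(j,e), parent(e,b)
round 1: derive span(j,d) via R2 from edge(j,j), parent(j,d)
round 2: derive span(a,e) via R1 from span(a,a), parent(a,e)
round 2: derive span(a,f) via R1 from span(a,d), parent(d,f)
round 2: derive span(d,b) via R1 from span(d,e), parent(e,b)
round 2: derive span(d,f) via R1 from span(d,d), parent(d,f)
round 2: derive span(d,j) via R1 from span(d,a), parent(a,j)
round 2: derive span(e,b) via R1 from span(e,e), parent(e,b)
round 2: derive span(e,f) via R1 from span(e,d), parent(d,f)
round 2: derive span(g,e) via R1 from span(g,a), parent(a,e)
round 2: derive span(g,j) via R1 from span(g,a), parent(a,j)
round 2: derive span(i,a) via R1 from span(i,d), parent(d,a)
round 2: derive span(i,f) via R1 from span(i,d), parent(d,f)
round 2: derive span(j,f) via R1 from span(j,d), parent(d,f)
round 2: derive span(j,i) via R1 from span(j,b), parent(b,i)
round 3: derive span(a,b) via R1 from span(a,e), parent(e,b)
round 3: derive span(d,i) via R1 from span(d,b), parent(b,i)
round 3: derive span(e,i) via R1 from span(e,b), parent(b,i)
round 3: derive span(i,e) via R1 from span(i,a), parent(a,e)
round 3: derive span(i,j) via R1 from span(i,a), parent(a,j)
round 4: derive span(a,i) via R1 from span(a,b), parent(b,i)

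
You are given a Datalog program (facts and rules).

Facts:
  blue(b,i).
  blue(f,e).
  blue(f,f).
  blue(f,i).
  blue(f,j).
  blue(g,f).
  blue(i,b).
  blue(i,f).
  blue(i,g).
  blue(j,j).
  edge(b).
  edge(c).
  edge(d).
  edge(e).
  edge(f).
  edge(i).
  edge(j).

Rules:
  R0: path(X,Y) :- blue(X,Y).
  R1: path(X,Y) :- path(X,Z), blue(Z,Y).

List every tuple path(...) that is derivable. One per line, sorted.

round 1: derive path(b,i) via R0 from blue(b,i)
round 1: derive path(f,e) via R0 from blue(f,e)
round 1: derive path(f,f) via R0 from blue(f,f)
round 1: derive path(f,i) via R0 from blue(f,i)
round 1: derive path(f,j) via R0 from blue(f,j)
round 1: derive path(g,f) via R0 from blue(g,f)
round 1: derive path(i,b) via R0 from blue(i,b)
round 1: derive path(i,f) via R0 from blue(i,f)
round 1: derive path(i,g) via R0 from blue(i,g)
round 1: derive path(j,j) via R0 from blue(j,j)
round 2: derive path(b,b) via R1 from path(b,i), blue(i,b)
round 2: derive path(b,f) via R1 from path(b,i), blue(i,f)
round 2: derive path(b,g) via R1 from path(b,i), blue(i,g)
round 2: derive path(f,b) via R1 from path(f,i), blue(i,b)
round 2: derive path(f,g) via R1 from path(f,i), blue(i,g)
round 2: derive path(g,e) via R1 from path(g,f), blue(f,e)
round 2: derive path(g,i) via R1 from path(g,f), blue(f,i)
round 2: derive path(g,j) via R1 from path(g,f), blue(f,j)
round 2: derive path(i,e) via R1 from path(i,f), blue(f,e)
round 2: derive path(i,i) via R1 from path(i,b), blue(b,i)
round 2: derive path(i,j) via R1 from path(i,f), blue(f,j)
round 3: derive path(b,e) via R1 from path(b,f), blue(f,e)
round 3: derive path(b,j) via R1 from path(b,f), blue(f,j)
round 3: derive path(g,b) via R1 from path(g,i), blue(i,b)
round 3: derive path(g,g) via R1 from path(g,i), blue(i,g)

path(b,b)
path(b,e)
path(b,f)
path(b,g)
path(b,i)
path(b,j)
path(f,b)
path(f,e)
path(f,f)
path(f,g)
path(f,i)
path(f,j)
path(g,b)
path(g,e)
path(g,f)
path(g,g)
path(g,i)
path(g,j)
path(i,b)
path(i,e)
path(i,f)
path(i,g)
path(i,i)
path(i,j)
path(j,j)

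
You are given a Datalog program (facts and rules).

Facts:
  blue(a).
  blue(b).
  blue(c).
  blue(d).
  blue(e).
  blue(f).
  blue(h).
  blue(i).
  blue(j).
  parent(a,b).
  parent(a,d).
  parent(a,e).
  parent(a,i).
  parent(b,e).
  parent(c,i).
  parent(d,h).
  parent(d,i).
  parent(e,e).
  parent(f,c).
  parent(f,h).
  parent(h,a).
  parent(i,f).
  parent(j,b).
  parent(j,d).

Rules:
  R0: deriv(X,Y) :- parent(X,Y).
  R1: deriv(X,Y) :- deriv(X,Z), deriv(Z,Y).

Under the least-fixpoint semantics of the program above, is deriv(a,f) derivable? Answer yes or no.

round 1: derive deriv(a,b) via R0 from parent(a,b)
round 1: derive deriv(a,d) via R0 from parent(a,d)
round 1: derive deriv(a,e) via R0 from parent(a,e)
round 1: derive deriv(a,i) via R0 from parent(a,i)
round 1: derive deriv(b,e) via R0 from parent(b,e)
round 1: derive deriv(c,i) via R0 from parent(c,i)
round 1: derive deriv(d,h) via R0 from parent(d,h)
round 1: derive deriv(d,i) via R0 from parent(d,i)
round 1: derive deriv(e,e) via R0 from parent(e,e)
round 1: derive deriv(f,c) via R0 from parent(f,c)
round 1: derive deriv(f,h) via R0 from parent(f,h)
round 1: derive deriv(h,a) via R0 from parent(h,a)
round 1: derive deriv(i,f) via R0 from parent(i,f)
round 1: derive deriv(j,b) via R0 from parent(j,b)
round 1: derive deriv(j,d) via R0 from parent(j,d)
round 2: derive deriv(a,f) via R1 from deriv(a,i), deriv(i,f)
round 2: derive deriv(a,h) via R1 from deriv(a,d), deriv(d,h)
round 2: derive deriv(c,f) via R1 from deriv(c,i), deriv(i,f)
round 2: derive deriv(d,a) via R1 from deriv(d,h), deriv(h,a)
round 2: derive deriv(d,f) via R1 from deriv(d,i), deriv(i,f)
round 2: derive deriv(f,a) via R1 from deriv(f,h), deriv(h,a)
round 2: derive deriv(f,i) via R1 from deriv(f,c), deriv(c,i)
round 2: derive deriv(h,b) via R1 from deriv(h,a), deriv(a,b)
round 2: derive deriv(h,d) via R1 from deriv(h,a), deriv(a,d)
round 2: derive deriv(h,e) via R1 from deriv(h,a), deriv(a,e)
round 2: derive deriv(h,i) via R1 from deriv(h,a), deriv(a,i)
round 2: derive deriv(i,c) via R1 from deriv(i,f), deriv(f,c)
round 2: derive deriv(i,h) via R1 from deriv(i,f), deriv(f,h)
round 2: derive deriv(j,e) via R1 from deriv(j,b), deriv(b,e)
round 2: derive deriv(j,h) via R1 from deriv(j,d), deriv(d,h)
round 2: derive deriv(j,i) via R1 from deriv(j,d), deriv(d,i)
round 3: derive deriv(a,a) via R1 from deriv(a,d), deriv(d,a)
round 3: derive deriv(a,c) via R1 from deriv(a,f), deriv(f,c)
round 3: derive deriv(c,a) via R1 from deriv(c,f), deriv(f,a)
round 3: derive deriv(c,c) via R1 from deriv(c,f), deriv(f,c)
round 3: derive deriv(c,h) via R1 from deriv(c,f), deriv(f,h)
round 3: derive deriv(d,b) via R1 from deriv(d,a), deriv(a,b)
round 3: derive deriv(d,c) via R1 from deriv(d,f), deriv(f,c)
round 3: derive deriv(d,d) via R1 from deriv(d,a), deriv(a,d)
round 3: derive deriv(d,e) via R1 from deriv(d,a), deriv(a,e)
round 3: derive deriv(f,b) via R1 from deriv(f,a), deriv(a,b)
round 3: derive deriv(f,d) via R1 from deriv(f,a), deriv(a,d)
round 3: derive deriv(f,e) via R1 from deriv(f,a), deriv(a,e)
round 3: derive deriv(f,f) via R1 from deriv(f,a), deriv(a,f)
round 3: derive deriv(h,c) via R1 from deriv(h,i), deriv(i,c)
round 3: derive deriv(h,f) via R1 from deriv(h,a), deriv(a,f)
round 3: derive deriv(h,h) via R1 from deriv(h,a), deriv(a,h)
round 3: derive deriv(i,a) via R1 from deriv(i,f), deriv(f,a)
round 3: derive deriv(i,b) via R1 from deriv(i,h), deriv(h,b)
round 3: derive deriv(i,d) via R1 from deriv(i,h), deriv(h,d)
round 3: derive deriv(i,e) via R1 from deriv(i,h), deriv(h,e)
round 3: derive deriv(i,i) via R1 from deriv(i,c), deriv(c,i)
round 3: derive deriv(j,a) via R1 from deriv(j,d), deriv(d,a)
round 3: derive deriv(j,c) via R1 from deriv(j,i), deriv(i,c)
round 3: derive deriv(j,f) via R1 from deriv(j,d), deriv(d,f)
round 4: derive deriv(c,b) via R1 from deriv(c,a), deriv(a,b)
round 4: derive deriv(c,d) via R1 from deriv(c,a), deriv(a,d)
round 4: derive deriv(c,e) via R1 from deriv(c,a), deriv(a,e)

yes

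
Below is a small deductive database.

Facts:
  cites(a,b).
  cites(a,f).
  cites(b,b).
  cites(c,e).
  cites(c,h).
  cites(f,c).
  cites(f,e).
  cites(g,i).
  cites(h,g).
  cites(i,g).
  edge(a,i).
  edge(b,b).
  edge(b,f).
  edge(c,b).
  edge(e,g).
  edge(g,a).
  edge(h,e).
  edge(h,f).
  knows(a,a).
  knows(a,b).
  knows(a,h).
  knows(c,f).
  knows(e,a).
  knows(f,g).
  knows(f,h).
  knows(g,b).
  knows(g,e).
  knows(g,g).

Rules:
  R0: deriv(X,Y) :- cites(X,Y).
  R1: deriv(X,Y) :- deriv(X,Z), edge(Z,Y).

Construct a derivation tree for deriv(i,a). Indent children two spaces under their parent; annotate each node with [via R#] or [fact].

deriv(i,a)  [via R1]
  deriv(i,g)  [via R0]
    cites(i,g)  [fact]
  edge(g,a)  [fact]

round 1: derive deriv(a,b) via R0 from cites(a,b)
round 1: derive deriv(a,f) via R0 from cites(a,f)
round 1: derive deriv(b,b) via R0 from cites(b,b)
round 1: derive deriv(c,e) via R0 from cites(c,e)
round 1: derive deriv(c,h) via R0 from cites(c,h)
round 1: derive deriv(f,c) via R0 from cites(f,c)
round 1: derive deriv(f,e) via R0 from cites(f,e)
round 1: derive deriv(g,i) via R0 from cites(g,i)
round 1: derive deriv(h,g) via R0 from cites(h,g)
round 1: derive deriv(i,g) via R0 from cites(i,g)
round 2: derive deriv(b,f) via R1 from deriv(b,b), edge(b,f)
round 2: derive deriv(c,f) via R1 from deriv(c,h), edge(h,f)
round 2: derive deriv(c,g) via R1 from deriv(c,e), edge(e,g)
round 2: derive deriv(f,b) via R1 from deriv(f,c), edge(c,b)
round 2: derive deriv(f,g) via R1 from deriv(f,e), edge(e,g)
round 2: derive deriv(h,a) via R1 from deriv(h,g), edge(g,a)
round 2: derive deriv(i,a) via R1 from deriv(i,g), edge(g,a)
round 3: derive deriv(c,a) via R1 from deriv(c,g), edge(g,a)
round 3: derive deriv(f,a) via R1 from deriv(f,g), edge(g,a)
round 3: derive deriv(f,f) via R1 from deriv(f,b), edge(b,f)
round 3: derive deriv(h,i) via R1 from deriv(h,a), edge(a,i)
round 3: derive deriv(i,i) via R1 from deriv(i,a), edge(a,i)
round 4: derive deriv(c,i) via R1 from deriv(c,a), edge(a,i)
round 4: derive deriv(f,i) via R1 from deriv(f,a), edge(a,i)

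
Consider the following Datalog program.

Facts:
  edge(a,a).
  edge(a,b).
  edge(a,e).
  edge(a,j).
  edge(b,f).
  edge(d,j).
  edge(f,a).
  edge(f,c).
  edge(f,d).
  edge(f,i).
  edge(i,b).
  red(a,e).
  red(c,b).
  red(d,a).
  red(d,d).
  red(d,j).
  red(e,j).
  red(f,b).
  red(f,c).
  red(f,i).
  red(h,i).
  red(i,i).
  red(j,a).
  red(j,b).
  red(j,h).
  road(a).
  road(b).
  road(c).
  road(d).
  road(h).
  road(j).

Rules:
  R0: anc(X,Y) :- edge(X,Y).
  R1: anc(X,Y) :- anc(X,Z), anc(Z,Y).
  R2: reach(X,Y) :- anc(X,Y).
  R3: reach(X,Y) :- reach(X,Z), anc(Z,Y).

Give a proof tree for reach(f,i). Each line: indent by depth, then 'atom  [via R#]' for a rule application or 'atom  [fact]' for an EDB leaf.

round 1: derive anc(a,a) via R0 from edge(a,a)
round 1: derive anc(a,b) via R0 from edge(a,b)
round 1: derive anc(a,e) via R0 from edge(a,e)
round 1: derive anc(a,j) via R0 from edge(a,j)
round 1: derive anc(b,f) via R0 from edge(b,f)
round 1: derive anc(d,j) via R0 from edge(d,j)
round 1: derive anc(f,a) via R0 from edge(f,a)
round 1: derive anc(f,c) via R0 from edge(f,c)
round 1: derive anc(f,d) via R0 from edge(f,d)
round 1: derive anc(f,i) via R0 from edge(f,i)
round 1: derive anc(i,b) via R0 from edge(i,b)
round 2: derive anc(a,f) via R1 from anc(a,b), anc(b,f)
round 2: derive anc(b,a) via R1 from anc(b,f), anc(f,a)
round 2: derive anc(b,c) via R1 from anc(b,f), anc(f,c)
round 2: derive anc(b,d) via R1 from anc(b,f), anc(f,d)
round 2: derive anc(b,i) via R1 from anc(b,f), anc(f,i)
round 2: derive anc(f,b) via R1 from anc(f,a), anc(a,b)
round 2: derive anc(f,e) via R1 from anc(f,a), anc(a,e)
round 2: derive anc(f,j) via R1 from anc(f,a), anc(a,j)
round 2: derive anc(i,f) via R1 from anc(i,b), anc(b,f)
round 2: derive reach(a,a) via R2 from anc(a,a)
round 2: derive reach(a,b) via R2 from anc(a,b)
round 2: derive reach(a,e) via R2 from anc(a,e)
round 2: derive reach(a,j) via R2 from anc(a,j)
round 2: derive reach(b,f) via R2 from anc(b,f)
round 2: derive reach(d,j) via R2 from anc(d,j)
round 2: derive reach(f,a) via R2 from anc(f,a)
round 2: derive reach(f,c) via R2 from anc(f,c)
round 2: derive reach(f,d) via R2 from anc(f,d)
round 2: derive reach(f,i) via R2 from anc(f,i)
round 2: derive reach(i,b) via R2 from anc(i,b)
round 3: derive anc(a,c) via R1 from anc(a,b), anc(b,c)
round 3: derive anc(a,d) via R1 from anc(a,b), anc(b,d)
round 3: derive anc(a,i) via R1 from anc(a,b), anc(b,i)
round 3: derive anc(b,b) via R1 from anc(b,a), anc(a,b)
round 3: derive anc(b,e) via R1 from anc(b,a), anc(a,e)
round 3: derive anc(b,j) via R1 from anc(b,a), anc(a,j)
round 3: derive anc(f,f) via R1 from anc(f,a), anc(a,f)
round 3: derive anc(i,a) via R1 from anc(i,b), anc(b,a)
round 3: derive anc(i,c) via R1 from anc(i,b), anc(b,c)
round 3: derive anc(i,d) via R1 from anc(i,b), anc(b,d)
round 3: derive anc(i,e) via R1 from anc(i,f), anc(f,e)
round 3: derive anc(i,i) via R1 from anc(i,b), anc(b,i)
round 3: derive anc(i,j) via R1 from anc(i,f), anc(f,j)
round 3: derive reach(a,f) via R2 from anc(a,f)
round 3: derive reach(b,a) via R2 from anc(b,a)
round 3: derive reach(b,c) via R2 from anc(b,c)
round 3: derive reach(b,d) via R2 from anc(b,d)
round 3: derive reach(b,i) via R2 from anc(b,i)
round 3: derive reach(f,b) via R2 from anc(f,b)
round 3: derive reach(f,e) via R2 from anc(f,e)
round 3: derive reach(f,j) via R2 from anc(f,j)
round 3: derive reach(i,f) via R2 from anc(i,f)
round 3: derive reach(a,c) via R3 from reach(a,b), anc(b,c)
round 3: derive reach(a,d) via R3 from reach(a,b), anc(b,d)
round 3: derive reach(a,i) via R3 from reach(a,b), anc(b,i)
round 3: derive reach(b,b) via R3 from reach(b,f), anc(f,b)
round 3: derive reach(b,e) via R3 from reach(b,f), anc(f,e)
round 3: derive reach(b,j) via R3 from reach(b,f), anc(f,j)
round 3: derive reach(f,f) via R3 from reach(f,a), anc(a,f)
round 3: derive reach(i,a) via R3 from reach(i,b), anc(b,a)
round 3: derive reach(i,c) via R3 from reach(i,b), anc(b,c)
round 3: derive reach(i,d) via R3 from reach(i,b), anc(b,d)
round 3: derive reach(i,i) via R3 from reach(i,b), anc(b,i)
round 4: derive reach(i,e) via R2 from anc(i,e)
round 4: derive reach(i,j) via R2 from anc(i,j)

reach(f,i)  [via R2]
  anc(f,i)  [via R0]
    edge(f,i)  [fact]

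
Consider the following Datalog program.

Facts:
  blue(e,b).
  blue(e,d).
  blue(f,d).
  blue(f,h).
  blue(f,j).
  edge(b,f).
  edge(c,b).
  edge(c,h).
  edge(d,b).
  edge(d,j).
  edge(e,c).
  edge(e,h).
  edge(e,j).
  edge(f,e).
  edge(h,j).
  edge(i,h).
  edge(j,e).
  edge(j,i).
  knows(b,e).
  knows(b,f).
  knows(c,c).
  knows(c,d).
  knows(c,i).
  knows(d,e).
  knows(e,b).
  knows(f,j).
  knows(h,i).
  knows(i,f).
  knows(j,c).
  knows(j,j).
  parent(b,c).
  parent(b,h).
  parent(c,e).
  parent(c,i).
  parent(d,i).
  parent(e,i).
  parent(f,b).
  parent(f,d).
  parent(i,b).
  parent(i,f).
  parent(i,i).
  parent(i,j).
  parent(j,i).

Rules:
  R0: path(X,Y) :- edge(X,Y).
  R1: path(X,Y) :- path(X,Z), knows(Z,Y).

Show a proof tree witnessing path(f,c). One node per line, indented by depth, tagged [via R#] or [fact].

path(f,c)  [via R1]
  path(f,j)  [via R1]
    path(f,f)  [via R1]
      path(f,b)  [via R1]
        path(f,e)  [via R0]
          edge(f,e)  [fact]
        knows(e,b)  [fact]
      knows(b,f)  [fact]
    knows(f,j)  [fact]
  knows(j,c)  [fact]

round 1: derive path(b,f) via R0 from edge(b,f)
round 1: derive path(c,b) via R0 from edge(c,b)
round 1: derive path(c,h) via R0 from edge(c,h)
round 1: derive path(d,b) via R0 from edge(d,b)
round 1: derive path(d,j) via R0 from edge(d,j)
round 1: derive path(e,c) via R0 from edge(e,c)
round 1: derive path(e,h) via R0 from edge(e,h)
round 1: derive path(e,j) via R0 from edge(e,j)
round 1: derive path(f,e) via R0 from edge(f,e)
round 1: derive path(h,j) via R0 from edge(h,j)
round 1: derive path(i,h) via R0 from edge(i,h)
round 1: derive path(j,e) via R0 from edge(j,e)
round 1: derive path(j,i) via R0 from edge(j,i)
round 2: derive path(b,j) via R1 from path(b,f), knows(f,j)
round 2: derive path(c,e) via R1 from path(c,b), knows(b,e)
round 2: derive path(c,f) via R1 from path(c,b), knows(b,f)
round 2: derive path(c,i) via R1 from path(c,h), knows(h,i)
round 2: derive path(d,c) via R1 from path(d,j), knows(j,c)
round 2: derive path(d,e) via R1 from path(d,b), knows(b,e)
round 2: derive path(d,f) via R1 from path(d,b), knows(b,f)
round 2: derive path(e,d) via R1 from path(e,c), knows(c,d)
round 2: derive path(e,i) via R1 from path(e,c), knows(c,i)
round 2: derive path(f,b) via R1 from path(f,e), knows(e,b)
round 2: derive path(h,c) via R1 from path(h,j), knows(j,c)
round 2: derive path(i,i) via R1 from path(i,h), knows(h,i)
round 2: derive path(j,b) via R1 from path(j,e), knows(e,b)
round 2: derive path(j,f) via R1 from path(j,i), knows(i,f)
round 3: derive path(b,c) via R1 from path(b,j), knows(j,c)
round 3: derive path(c,j) via R1 from path(c,f), knows(f,j)
round 3: derive path(d,d) via R1 from path(d,c), knows(c,d)
round 3: derive path(d,i) via R1 from path(d,c), knows(c,i)
round 3: derive path(e,e) via R1 from path(e,d), knows(d,e)
round 3: derive path(e,f) via R1 from path(e,i), knows(i,f)
round 3: derive path(f,f) via R1 from path(f,b), knows(b,f)
round 3: derive path(h,d) via R1 from path(h,c), knows(c,d)
round 3: derive path(h,i) via R1 from path(h,c), knows(c,i)
round 3: derive path(i,f) via R1 from path(i,i), knows(i,f)
round 3: derive path(j,j) via R1 from path(j,f), knows(f,j)
round 4: derive path(b,d) via R1 from path(b,c), knows(c,d)
round 4: derive path(b,i) via R1 from path(b,c), knows(c,i)
round 4: derive path(c,c) via R1 from path(c,j), knows(j,c)
round 4: derive path(e,b) via R1 from path(e,e), knows(e,b)
round 4: derive path(f,j) via R1 from path(f,f), knows(f,j)
round 4: derive path(h,e) via R1 from path(h,d), knows(d,e)
round 4: derive path(h,f) via R1 from path(h,i), knows(i,f)
round 4: derive path(i,j) via R1 from path(i,f), knows(f,j)
round 4: derive path(j,c) via R1 from path(j,j), knows(j,c)
round 5: derive path(b,e) via R1 from path(b,d), knows(d,e)
round 5: derive path(c,d) via R1 from path(c,c), knows(c,d)
round 5: derive path(f,c) via R1 from path(f,j), knows(j,c)
round 5: derive path(h,b) via R1 from path(h,e), knows(e,b)
round 5: derive path(i,c) via R1 from path(i,j), knows(j,c)
round 5: derive path(j,d) via R1 from path(j,c), knows(c,d)
round 6: derive path(b,b) via R1 from path(b,e), knows(e,b)
round 6: derive path(f,d) via R1 from path(f,c), knows(c,d)
round 6: derive path(f,i) via R1 from path(f,c), knows(c,i)
round 6: derive path(i,d) via R1 from path(i,c), knows(c,d)
round 7: derive path(i,e) via R1 from path(i,d), knows(d,e)
round 8: derive path(i,b) via R1 from path(i,e), knows(e,b)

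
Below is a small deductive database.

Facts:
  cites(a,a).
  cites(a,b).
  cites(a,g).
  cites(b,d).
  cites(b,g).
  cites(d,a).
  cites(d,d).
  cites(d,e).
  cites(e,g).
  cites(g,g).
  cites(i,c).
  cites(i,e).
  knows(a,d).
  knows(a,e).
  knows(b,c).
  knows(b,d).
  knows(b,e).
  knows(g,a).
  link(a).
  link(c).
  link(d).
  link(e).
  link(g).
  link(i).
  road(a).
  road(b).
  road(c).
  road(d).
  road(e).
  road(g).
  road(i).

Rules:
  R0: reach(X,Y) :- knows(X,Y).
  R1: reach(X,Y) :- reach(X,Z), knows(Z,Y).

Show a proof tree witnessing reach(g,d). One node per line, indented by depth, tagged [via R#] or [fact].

round 1: derive reach(a,d) via R0 from knows(a,d)
round 1: derive reach(a,e) via R0 from knows(a,e)
round 1: derive reach(b,c) via R0 from knows(b,c)
round 1: derive reach(b,d) via R0 from knows(b,d)
round 1: derive reach(b,e) via R0 from knows(b,e)
round 1: derive reach(g,a) via R0 from knows(g,a)
round 2: derive reach(g,d) via R1 from reach(g,a), knows(a,d)
round 2: derive reach(g,e) via R1 from reach(g,a), knows(a,e)

reach(g,d)  [via R1]
  reach(g,a)  [via R0]
    knows(g,a)  [fact]
  knows(a,d)  [fact]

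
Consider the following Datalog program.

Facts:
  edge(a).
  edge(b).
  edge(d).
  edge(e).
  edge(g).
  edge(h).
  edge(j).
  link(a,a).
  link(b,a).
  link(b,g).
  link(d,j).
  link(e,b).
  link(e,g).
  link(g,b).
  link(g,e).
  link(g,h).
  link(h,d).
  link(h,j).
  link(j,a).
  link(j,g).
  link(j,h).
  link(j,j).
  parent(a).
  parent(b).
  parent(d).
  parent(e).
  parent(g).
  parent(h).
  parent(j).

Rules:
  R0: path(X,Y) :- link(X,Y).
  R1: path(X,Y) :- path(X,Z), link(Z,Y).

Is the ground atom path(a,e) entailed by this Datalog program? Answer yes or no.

round 1: derive path(a,a) via R0 from link(a,a)
round 1: derive path(b,a) via R0 from link(b,a)
round 1: derive path(b,g) via R0 from link(b,g)
round 1: derive path(d,j) via R0 from link(d,j)
round 1: derive path(e,b) via R0 from link(e,b)
round 1: derive path(e,g) via R0 from link(e,g)
round 1: derive path(g,b) via R0 from link(g,b)
round 1: derive path(g,e) via R0 from link(g,e)
round 1: derive path(g,h) via R0 from link(g,h)
round 1: derive path(h,d) via R0 from link(h,d)
round 1: derive path(h,j) via R0 from link(h,j)
round 1: derive path(j,a) via R0 from link(j,a)
round 1: derive path(j,g) via R0 from link(j,g)
round 1: derive path(j,h) via R0 from link(j,h)
round 1: derive path(j,j) via R0 from link(j,j)
round 2: derive path(b,b) via R1 from path(b,g), link(g,b)
round 2: derive path(b,e) via R1 from path(b,g), link(g,e)
round 2: derive path(b,h) via R1 from path(b,g), link(g,h)
round 2: derive path(d,a) via R1 from path(d,j), link(j,a)
round 2: derive path(d,g) via R1 from path(d,j), link(j,g)
round 2: derive path(d,h) via R1 from path(d,j), link(j,h)
round 2: derive path(e,a) via R1 from path(e,b), link(b,a)
round 2: derive path(e,e) via R1 from path(e,g), link(g,e)
round 2: derive path(e,h) via R1 from path(e,g), link(g,h)
round 2: derive path(g,a) via R1 from path(g,b), link(b,a)
round 2: derive path(g,d) via R1 from path(g,h), link(h,d)
round 2: derive path(g,g) via R1 from path(g,b), link(b,g)
round 2: derive path(g,j) via R1 from path(g,h), link(h,j)
round 2: derive path(h,a) via R1 from path(h,j), link(j,a)
round 2: derive path(h,g) via R1 from path(h,j), link(j,g)
round 2: derive path(h,h) via R1 from path(h,j), link(j,h)
round 2: derive path(j,b) via R1 from path(j,g), link(g,b)
round 2: derive path(j,d) via R1 from path(j,h), link(h,d)
round 2: derive path(j,e) via R1 from path(j,g), link(g,e)
round 3: derive path(b,d) via R1 from path(b,h), link(h,d)
round 3: derive path(b,j) via R1 from path(b,h), link(h,j)
round 3: derive path(d,b) via R1 from path(d,g), link(g,b)
round 3: derive path(d,d) via R1 from path(d,h), link(h,d)
round 3: derive path(d,e) via R1 from path(d,g), link(g,e)
round 3: derive path(e,d) via R1 from path(e,h), link(h,d)
round 3: derive path(e,j) via R1 from path(e,h), link(h,j)
round 3: derive path(h,b) via R1 from path(h,g), link(g,b)
round 3: derive path(h,e) via R1 from path(h,g), link(g,e)

no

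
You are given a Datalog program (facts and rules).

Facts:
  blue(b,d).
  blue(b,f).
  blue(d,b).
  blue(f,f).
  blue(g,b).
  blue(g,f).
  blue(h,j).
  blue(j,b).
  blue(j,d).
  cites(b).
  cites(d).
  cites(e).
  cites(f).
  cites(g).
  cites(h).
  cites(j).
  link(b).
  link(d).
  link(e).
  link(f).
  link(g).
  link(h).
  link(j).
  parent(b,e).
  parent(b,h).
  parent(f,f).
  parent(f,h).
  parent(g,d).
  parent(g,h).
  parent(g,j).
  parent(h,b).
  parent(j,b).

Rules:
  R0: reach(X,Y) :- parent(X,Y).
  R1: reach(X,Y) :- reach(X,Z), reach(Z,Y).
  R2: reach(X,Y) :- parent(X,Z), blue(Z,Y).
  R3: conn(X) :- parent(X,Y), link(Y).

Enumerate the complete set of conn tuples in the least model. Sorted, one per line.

round 1: derive conn(b) via R3 from parent(b,e), link(e)
round 1: derive conn(f) via R3 from parent(f,f), link(f)
round 1: derive conn(g) via R3 from parent(g,d), link(d)
round 1: derive conn(h) via R3 from parent(h,b), link(b)
round 1: derive conn(j) via R3 from parent(j,b), link(b)

conn(b)
conn(f)
conn(g)
conn(h)
conn(j)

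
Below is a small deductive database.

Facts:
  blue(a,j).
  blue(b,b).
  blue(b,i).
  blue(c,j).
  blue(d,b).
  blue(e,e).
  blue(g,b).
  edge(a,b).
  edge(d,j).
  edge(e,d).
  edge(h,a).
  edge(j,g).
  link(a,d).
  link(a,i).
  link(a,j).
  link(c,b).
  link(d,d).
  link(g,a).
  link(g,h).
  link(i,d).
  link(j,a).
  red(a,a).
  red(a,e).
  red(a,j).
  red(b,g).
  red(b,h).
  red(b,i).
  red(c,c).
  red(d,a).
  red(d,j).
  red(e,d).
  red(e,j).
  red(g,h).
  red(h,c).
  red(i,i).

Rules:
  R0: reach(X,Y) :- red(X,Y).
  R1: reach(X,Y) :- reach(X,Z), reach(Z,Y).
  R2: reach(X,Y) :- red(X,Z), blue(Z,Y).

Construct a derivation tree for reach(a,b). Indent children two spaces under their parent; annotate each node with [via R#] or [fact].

reach(a,b)  [via R1]
  reach(a,e)  [via R0]
    red(a,e)  [fact]
  reach(e,b)  [via R2]
    red(e,d)  [fact]
    blue(d,b)  [fact]

round 1: derive reach(a,a) via R0 from red(a,a)
round 1: derive reach(a,e) via R0 from red(a,e)
round 1: derive reach(a,j) via R0 from red(a,j)
round 1: derive reach(b,g) via R0 from red(b,g)
round 1: derive reach(b,h) via R0 from red(b,h)
round 1: derive reach(b,i) via R0 from red(b,i)
round 1: derive reach(c,c) via R0 from red(c,c)
round 1: derive reach(d,a) via R0 from red(d,a)
round 1: derive reach(d,j) via R0 from red(d,j)
round 1: derive reach(e,d) via R0 from red(e,d)
round 1: derive reach(e,j) via R0 from red(e,j)
round 1: derive reach(g,h) via R0 from red(g,h)
round 1: derive reach(h,c) via R0 from red(h,c)
round 1: derive reach(i,i) via R0 from red(i,i)
round 1: derive reach(b,b) via R2 from red(b,g), blue(g,b)
round 1: derive reach(c,j) via R2 from red(c,c), blue(c,j)
round 1: derive reach(e,b) via R2 from red(e,d), blue(d,b)
round 1: derive reach(h,j) via R2 from red(h,c), blue(c,j)
round 2: derive reach(a,b) via R1 from reach(a,e), reach(e,b)
round 2: derive reach(a,d) via R1 from reach(a,e), reach(e,d)
round 2: derive reach(b,c) via R1 from reach(b,h), reach(h,c)
round 2: derive reach(b,j) via R1 from reach(b,h), reach(h,j)
round 2: derive reach(d,e) via R1 from reach(d,a), reach(a,e)
round 2: derive reach(e,a) via R1 from reach(e,d), reach(d,a)
round 2: derive reach(e,g) via R1 from reach(e,b), reach(b,g)
round 2: derive reach(e,h) via R1 from reach(e,b), reach(b,h)
round 2: derive reach(e,i) via R1 from reach(e,b), reach(b,i)
round 2: derive reach(g,c) via R1 from reach(g,h), reach(h,c)
round 2: derive reach(g,j) via R1 from reach(g,h), reach(h,j)
round 3: derive reach(a,c) via R1 from reach(a,b), reach(b,c)
round 3: derive reach(a,g) via R1 from reach(a,b), reach(b,g)
round 3: derive reach(a,h) via R1 from reach(a,b), reach(b,h)
round 3: derive reach(a,i) via R1 from reach(a,b), reach(b,i)
round 3: derive reach(d,b) via R1 from reach(d,a), reach(a,b)
round 3: derive reach(d,d) via R1 from reach(d,a), reach(a,d)
round 3: derive reach(d,g) via R1 from reach(d,e), reach(e,g)
round 3: derive reach(d,h) via R1 from reach(d,e), reach(e,h)
round 3: derive reach(d,i) via R1 from reach(d,e), reach(e,i)
round 3: derive reach(e,c) via R1 from reach(e,b), reach(b,c)
round 3: derive reach(e,e) via R1 from reach(e,a), reach(a,e)
round 4: derive reach(d,c) via R1 from reach(d,a), reach(a,c)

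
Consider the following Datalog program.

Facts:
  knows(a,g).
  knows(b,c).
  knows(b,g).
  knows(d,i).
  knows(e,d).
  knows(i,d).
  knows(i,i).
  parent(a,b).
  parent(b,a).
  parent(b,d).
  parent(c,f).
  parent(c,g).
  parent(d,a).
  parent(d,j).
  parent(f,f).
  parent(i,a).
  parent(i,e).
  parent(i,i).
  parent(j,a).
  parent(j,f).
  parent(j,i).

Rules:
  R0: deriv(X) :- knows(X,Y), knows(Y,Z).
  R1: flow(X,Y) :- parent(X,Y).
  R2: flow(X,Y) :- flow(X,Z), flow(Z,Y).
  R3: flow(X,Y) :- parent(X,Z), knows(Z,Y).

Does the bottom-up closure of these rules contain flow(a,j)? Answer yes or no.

yes

round 1: derive flow(a,b) via R1 from parent(a,b)
round 1: derive flow(b,a) via R1 from parent(b,a)
round 1: derive flow(b,d) via R1 from parent(b,d)
round 1: derive flow(c,f) via R1 from parent(c,f)
round 1: derive flow(c,g) via R1 from parent(c,g)
round 1: derive flow(d,a) via R1 from parent(d,a)
round 1: derive flow(d,j) via R1 from parent(d,j)
round 1: derive flow(f,f) via R1 from parent(f,f)
round 1: derive flow(i,a) via R1 from parent(i,a)
round 1: derive flow(i,e) via R1 from parent(i,e)
round 1: derive flow(i,i) via R1 from parent(i,i)
round 1: derive flow(j,a) via R1 from parent(j,a)
round 1: derive flow(j,f) via R1 from parent(j,f)
round 1: derive flow(j,i) via R1 from parent(j,i)
round 1: derive flow(a,c) via R3 from parent(a,b), knows(b,c)
round 1: derive flow(a,g) via R3 from parent(a,b), knows(b,g)
round 1: derive flow(b,g) via R3 from parent(b,a), knows(a,g)
round 1: derive flow(b,i) via R3 from parent(b,d), knows(d,i)
round 1: derive flow(d,g) via R3 from parent(d,a), knows(a,g)
round 1: derive flow(i,d) via R3 from parent(i,e), knows(e,d)
round 1: derive flow(i,g) via R3 from parent(i,a), knows(a,g)
round 1: derive flow(j,d) via R3 from parent(j,i), knows(i,d)
round 1: derive flow(j,g) via R3 from parent(j,a), knows(a,g)
round 2: derive flow(a,a) via R2 from flow(a,b), flow(b,a)
round 2: derive flow(a,d) via R2 from flow(a,b), flow(b,d)
round 2: derive flow(a,f) via R2 from flow(a,c), flow(c,f)
round 2: derive flow(a,i) via R2 from flow(a,b), flow(b,i)
round 2: derive flow(b,b) via R2 from flow(b,a), flow(a,b)
round 2: derive flow(b,c) via R2 from flow(b,a), flow(a,c)
round 2: derive flow(b,e) via R2 from flow(b,i), flow(i,e)
round 2: derive flow(b,j) via R2 from flow(b,d), flow(d,j)
round 2: derive flow(d,b) via R2 from flow(d,a), flow(a,b)
round 2: derive flow(d,c) via R2 from flow(d,a), flow(a,c)
round 2: derive flow(d,d) via R2 from flow(d,j), flow(j,d)
round 2: derive flow(d,f) via R2 from flow(d,j), flow(j,f)
round 2: derive flow(d,i) via R2 from flow(d,j), flow(j,i)
round 2: derive flow(i,b) via R2 from flow(i,a), flow(a,b)
round 2: derive flow(i,c) via R2 from flow(i,a), flow(a,c)
round 2: derive flow(i,j) via R2 from flow(i,d), flow(d,j)
round 2: derive flow(j,b) via R2 from flow(j,a), flow(a,b)
round 2: derive flow(j,c) via R2 from flow(j,a), flow(a,c)
round 2: derive flow(j,e) via R2 from flow(j,i), flow(i,e)
round 2: derive flow(j,j) via R2 from flow(j,d), flow(d,j)
round 3: derive flow(a,e) via R2 from flow(a,b), flow(b,e)
round 3: derive flow(a,j) via R2 from flow(a,b), flow(b,j)
round 3: derive flow(b,f) via R2 from flow(b,a), flow(a,f)
round 3: derive flow(d,e) via R2 from flow(d,b), flow(b,e)
round 3: derive flow(i,f) via R2 from flow(i,a), flow(a,f)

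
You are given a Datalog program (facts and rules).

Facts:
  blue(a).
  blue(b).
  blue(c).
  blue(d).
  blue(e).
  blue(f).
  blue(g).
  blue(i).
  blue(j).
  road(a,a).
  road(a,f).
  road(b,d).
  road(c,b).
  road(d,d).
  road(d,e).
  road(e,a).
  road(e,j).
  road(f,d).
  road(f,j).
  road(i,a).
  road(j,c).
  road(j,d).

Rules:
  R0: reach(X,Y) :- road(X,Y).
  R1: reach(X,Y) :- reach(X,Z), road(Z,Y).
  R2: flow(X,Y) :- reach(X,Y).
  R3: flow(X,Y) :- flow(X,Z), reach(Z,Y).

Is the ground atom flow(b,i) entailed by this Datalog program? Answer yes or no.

no

round 1: derive reach(a,a) via R0 from road(a,a)
round 1: derive reach(a,f) via R0 from road(a,f)
round 1: derive reach(b,d) via R0 from road(b,d)
round 1: derive reach(c,b) via R0 from road(c,b)
round 1: derive reach(d,d) via R0 from road(d,d)
round 1: derive reach(d,e) via R0 from road(d,e)
round 1: derive reach(e,a) via R0 from road(e,a)
round 1: derive reach(e,j) via R0 from road(e,j)
round 1: derive reach(f,d) via R0 from road(f,d)
round 1: derive reach(f,j) via R0 from road(f,j)
round 1: derive reach(i,a) via R0 from road(i,a)
round 1: derive reach(j,c) via R0 from road(j,c)
round 1: derive reach(j,d) via R0 from road(j,d)
round 2: derive reach(a,d) via R1 from reach(a,f), road(f,d)
round 2: derive reach(a,j) via R1 from reach(a,f), road(f,j)
round 2: derive reach(b,e) via R1 from reach(b,d), road(d,e)
round 2: derive reach(c,d) via R1 from reach(c,b), road(b,d)
round 2: derive reach(d,a) via R1 from reach(d,e), road(e,a)
round 2: derive reach(d,j) via R1 from reach(d,e), road(e,j)
round 2: derive reach(e,c) via R1 from reach(e,j), road(j,c)
round 2: derive reach(e,d) via R1 from reach(e,j), road(j,d)
round 2: derive reach(e,f) via R1 from reach(e,a), road(a,f)
round 2: derive reach(f,c) via R1 from reach(f,j), road(j,c)
round 2: derive reach(f,e) via R1 from reach(f,d), road(d,e)
round 2: derive reach(i,f) via R1 from reach(i,a), road(a,f)
round 2: derive reach(j,b) via R1 from reach(j,c), road(c,b)
round 2: derive reach(j,e) via R1 from reach(j,d), road(d,e)
round 2: derive flow(a,a) via R2 from reach(a,a)
round 2: derive flow(a,f) via R2 from reach(a,f)
round 2: derive flow(b,d) via R2 from reach(b,d)
round 2: derive flow(c,b) via R2 from reach(c,b)
round 2: derive flow(d,d) via R2 from reach(d,d)
round 2: derive flow(d,e) via R2 from reach(d,e)
round 2: derive flow(e,a) via R2 from reach(e,a)
round 2: derive flow(e,j) via R2 from reach(e,j)
round 2: derive flow(f,d) via R2 from reach(f,d)
round 2: derive flow(f,j) via R2 from reach(f,j)
round 2: derive flow(i,a) via R2 from reach(i,a)
round 2: derive flow(j,c) via R2 from reach(j,c)
round 2: derive flow(j,d) via R2 from reach(j,d)
round 3: derive reach(a,c) via R1 from reach(a,j), road(j,c)
round 3: derive reach(a,e) via R1 from reach(a,d), road(d,e)
round 3: derive reach(b,a) via R1 from reach(b,e), road(e,a)
round 3: derive reach(b,j) via R1 from reach(b,e), road(e,j)
round 3: derive reach(c,e) via R1 from reach(c,d), road(d,e)
round 3: derive reach(d,c) via R1 from reach(d,j), road(j,c)
round 3: derive reach(d,f) via R1 from reach(d,a), road(a,f)
round 3: derive reach(e,b) via R1 from reach(e,c), road(c,b)
round 3: derive reach(e,e) via R1 from reach(e,d), road(d,e)
round 3: derive reach(f,a) via R1 from reach(f,e), road(e,a)
round 3: derive reach(f,b) via R1 from reach(f,c), road(c,b)
round 3: derive reach(i,d) via R1 from reach(i,f), road(f,d)
round 3: derive reach(i,j) via R1 from reach(i,f), road(f,j)
round 3: derive reach(j,a) via R1 from reach(j,e), road(e,a)
round 3: derive reach(j,j) via R1 from reach(j,e), road(e,j)
round 3: derive flow(a,d) via R2 from reach(a,d)
round 3: derive flow(a,j) via R2 from reach(a,j)
round 3: derive flow(b,e) via R2 from reach(b,e)
round 3: derive flow(c,d) via R2 from reach(c,d)
round 3: derive flow(d,a) via R2 from reach(d,a)
round 3: derive flow(d,j) via R2 from reach(d,j)
round 3: derive flow(e,c) via R2 from reach(e,c)
round 3: derive flow(e,d) via R2 from reach(e,d)
round 3: derive flow(e,f) via R2 from reach(e,f)
round 3: derive flow(f,c) via R2 from reach(f,c)
round 3: derive flow(f,e) via R2 from reach(f,e)
round 3: derive flow(i,f) via R2 from reach(i,f)
round 3: derive flow(j,b) via R2 from reach(j,b)
round 3: derive flow(j,e) via R2 from reach(j,e)
round 3: derive flow(a,c) via R3 from flow(a,f), reach(f,c)
round 3: derive flow(a,e) via R3 from flow(a,f), reach(f,e)
round 3: derive flow(b,a) via R3 from flow(b,d), reach(d,a)
round 3: derive flow(b,j) via R3 from flow(b,d), reach(d,j)
round 3: derive flow(c,e) via R3 from flow(c,b), reach(b,e)
round 3: derive flow(d,c) via R3 from flow(d,e), reach(e,c)
round 3: derive flow(d,f) via R3 from flow(d,e), reach(e,f)
round 3: derive flow(e,b) via R3 from flow(e,j), reach(j,b)
round 3: derive flow(e,e) via R3 from flow(e,j), reach(j,e)
round 3: derive flow(f,a) via R3 from flow(f,d), reach(d,a)
round 3: derive flow(f,b) via R3 from flow(f,j), reach(j,b)
round 3: derive flow(i,d) via R3 from flow(i,a), reach(a,d)
round 3: derive flow(i,j) via R3 from flow(i,a), reach(a,j)
round 3: derive flow(j,a) via R3 from flow(j,d), reach(d,a)
round 3: derive flow(j,j) via R3 from flow(j,d), reach(d,j)
round 4: derive reach(a,b) via R1 from reach(a,c), road(c,b)
round 4: derive reach(b,c) via R1 from reach(b,j), road(j,c)
round 4: derive reach(b,f) via R1 from reach(b,a), road(a,f)
round 4: derive reach(c,a) via R1 from reach(c,e), road(e,a)
round 4: derive reach(c,j) via R1 from reach(c,e), road(e,j)
round 4: derive reach(d,b) via R1 from reach(d,c), road(c,b)
round 4: derive reach(f,f) via R1 from reach(f,a), road(a,f)
round 4: derive reach(i,c) via R1 from reach(i,j), road(j,c)
round 4: derive reach(i,e) via R1 from reach(i,d), road(d,e)
round 4: derive reach(j,f) via R1 from reach(j,a), road(a,f)
round 4: derive flow(a,b) via R3 from flow(a,c), reach(c,b)
round 4: derive flow(b,b) via R3 from flow(b,e), reach(e,b)
round 4: derive flow(b,c) via R3 from flow(b,a), reach(a,c)
round 4: derive flow(b,f) via R3 from flow(b,a), reach(a,f)
round 4: derive flow(c,a) via R3 from flow(c,b), reach(b,a)
round 4: derive flow(c,c) via R3 from flow(c,d), reach(d,c)
round 4: derive flow(c,f) via R3 from flow(c,d), reach(d,f)
round 4: derive flow(c,j) via R3 from flow(c,b), reach(b,j)
round 4: derive flow(d,b) via R3 from flow(d,c), reach(c,b)
round 4: derive flow(f,f) via R3 from flow(f,a), reach(a,f)
round 4: derive flow(i,b) via R3 from flow(i,f), reach(f,b)
round 4: derive flow(i,c) via R3 from flow(i,a), reach(a,c)
round 4: derive flow(i,e) via R3 from flow(i,a), reach(a,e)
round 4: derive flow(j,f) via R3 from flow(j,a), reach(a,f)
round 5: derive reach(b,b) via R1 from reach(b,c), road(c,b)
round 5: derive reach(c,c) via R1 from reach(c,j), road(j,c)
round 5: derive reach(c,f) via R1 from reach(c,a), road(a,f)
round 5: derive reach(i,b) via R1 from reach(i,c), road(c,b)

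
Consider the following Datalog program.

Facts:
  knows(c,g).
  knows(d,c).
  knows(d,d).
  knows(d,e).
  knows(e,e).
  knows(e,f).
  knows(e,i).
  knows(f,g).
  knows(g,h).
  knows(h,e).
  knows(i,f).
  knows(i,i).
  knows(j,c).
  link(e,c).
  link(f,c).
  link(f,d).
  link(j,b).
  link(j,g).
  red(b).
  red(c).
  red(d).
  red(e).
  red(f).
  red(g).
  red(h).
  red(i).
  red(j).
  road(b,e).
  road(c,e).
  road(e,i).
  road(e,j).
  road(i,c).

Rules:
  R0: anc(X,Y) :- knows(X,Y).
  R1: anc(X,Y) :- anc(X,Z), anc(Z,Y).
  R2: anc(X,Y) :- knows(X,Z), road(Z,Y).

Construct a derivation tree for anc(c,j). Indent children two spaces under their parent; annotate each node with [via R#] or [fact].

anc(c,j)  [via R1]
  anc(c,g)  [via R0]
    knows(c,g)  [fact]
  anc(g,j)  [via R1]
    anc(g,h)  [via R0]
      knows(g,h)  [fact]
    anc(h,j)  [via R2]
      knows(h,e)  [fact]
      road(e,j)  [fact]

round 1: derive anc(c,g) via R0 from knows(c,g)
round 1: derive anc(d,c) via R0 from knows(d,c)
round 1: derive anc(d,d) via R0 from knows(d,d)
round 1: derive anc(d,e) via R0 from knows(d,e)
round 1: derive anc(e,e) via R0 from knows(e,e)
round 1: derive anc(e,f) via R0 from knows(e,f)
round 1: derive anc(e,i) via R0 from knows(e,i)
round 1: derive anc(f,g) via R0 from knows(f,g)
round 1: derive anc(g,h) via R0 from knows(g,h)
round 1: derive anc(h,e) via R0 from knows(h,e)
round 1: derive anc(i,f) via R0 from knows(i,f)
round 1: derive anc(i,i) via R0 from knows(i,i)
round 1: derive anc(j,c) via R0 from knows(j,c)
round 1: derive anc(d,i) via R2 from knows(d,e), road(e,i)
round 1: derive anc(d,j) via R2 from knows(d,e), road(e,j)
round 1: derive anc(e,c) via R2 from knows(e,i), road(i,c)
round 1: derive anc(e,j) via R2 from knows(e,e), road(e,j)
round 1: derive anc(h,i) via R2 from knows(h,e), road(e,i)
round 1: derive anc(h,j) via R2 from knows(h,e), road(e,j)
round 1: derive anc(i,c) via R2 from knows(i,i), road(i,c)
round 1: derive anc(j,e) via R2 from knows(j,c), road(c,e)
round 2: derive anc(c,h) via R1 from anc(c,g), anc(g,h)
round 2: derive anc(d,f) via R1 from anc(d,e), anc(e,f)
round 2: derive anc(d,g) via R1 from anc(d,c), anc(c,g)
round 2: derive anc(e,g) via R1 from anc(e,c), anc(c,g)
round 2: derive anc(f,h) via R1 from anc(f,g), anc(g,h)
round 2: derive anc(g,e) via R1 from anc(g,h), anc(h,e)
round 2: derive anc(g,i) via R1 from anc(g,h), anc(h,i)
round 2: derive anc(g,j) via R1 from anc(g,h), anc(h,j)
round 2: derive anc(h,c) via R1 from anc(h,e), anc(e,c)
round 2: derive anc(h,f) via R1 from anc(h,e), anc(e,f)
round 2: derive anc(i,g) via R1 from anc(i,c), anc(c,g)
round 2: derive anc(j,f) via R1 from anc(j,e), anc(e,f)
round 2: derive anc(j,g) via R1 from anc(j,c), anc(c,g)
round 2: derive anc(j,i) via R1 from anc(j,e), anc(e,i)
round 2: derive anc(j,j) via R1 from anc(j,e), anc(e,j)
round 3: derive anc(c,c) via R1 from anc(c,h), anc(h,c)
round 3: derive anc(c,e) via R1 from anc(c,g), anc(g,e)
round 3: derive anc(c,f) via R1 from anc(c,h), anc(h,f)
round 3: derive anc(c,i) via R1 from anc(c,g), anc(g,i)
round 3: derive anc(c,j) via R1 from anc(c,g), anc(g,j)
round 3: derive anc(d,h) via R1 from anc(d,c), anc(c,h)
round 3: derive anc(e,h) via R1 from anc(e,c), anc(c,h)
round 3: derive anc(f,c) via R1 from anc(f,h), anc(h,c)
round 3: derive anc(f,e) via R1 from anc(f,g), anc(g,e)
round 3: derive anc(f,f) via R1 from anc(f,h), anc(h,f)
round 3: derive anc(f,i) via R1 from anc(f,g), anc(g,i)
round 3: derive anc(f,j) via R1 from anc(f,g), anc(g,j)
round 3: derive anc(g,c) via R1 from anc(g,e), anc(e,c)
round 3: derive anc(g,f) via R1 from anc(g,e), anc(e,f)
round 3: derive anc(g,g) via R1 from anc(g,e), anc(e,g)
round 3: derive anc(h,g) via R1 from anc(h,c), anc(c,g)
round 3: derive anc(h,h) via R1 from anc(h,c), anc(c,h)
round 3: derive anc(i,e) via R1 from anc(i,g), anc(g,e)
round 3: derive anc(i,h) via R1 from anc(i,c), anc(c,h)
round 3: derive anc(i,j) via R1 from anc(i,g), anc(g,j)
round 3: derive anc(j,h) via R1 from anc(j,c), anc(c,h)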